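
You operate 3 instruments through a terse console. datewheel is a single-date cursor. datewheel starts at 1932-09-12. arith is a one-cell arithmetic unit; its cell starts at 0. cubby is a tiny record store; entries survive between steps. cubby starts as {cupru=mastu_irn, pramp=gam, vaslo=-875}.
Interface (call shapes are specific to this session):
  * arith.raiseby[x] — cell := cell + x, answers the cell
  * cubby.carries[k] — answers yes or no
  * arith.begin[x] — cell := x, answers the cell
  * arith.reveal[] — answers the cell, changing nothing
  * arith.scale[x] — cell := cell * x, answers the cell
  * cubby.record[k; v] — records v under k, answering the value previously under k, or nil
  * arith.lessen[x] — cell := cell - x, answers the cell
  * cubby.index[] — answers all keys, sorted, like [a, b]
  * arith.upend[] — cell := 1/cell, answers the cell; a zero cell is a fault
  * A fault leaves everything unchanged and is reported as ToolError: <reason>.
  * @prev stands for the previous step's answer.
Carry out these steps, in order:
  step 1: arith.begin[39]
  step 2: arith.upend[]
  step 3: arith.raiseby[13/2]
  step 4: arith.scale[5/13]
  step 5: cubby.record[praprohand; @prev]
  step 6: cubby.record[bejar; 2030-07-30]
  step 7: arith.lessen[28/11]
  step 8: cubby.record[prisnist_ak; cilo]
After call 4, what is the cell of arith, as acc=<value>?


-> arith.begin(x: 39)
<- 39
-> arith.upend()
<- 1/39
-> arith.raiseby(x: 13/2)
<- 509/78
-> arith.scale(x: 5/13)
<- 2545/1014
-> cubby.record(k: praprohand, v: @prev)
<- nil
-> cubby.record(k: bejar, v: 2030-07-30)
<- nil
-> arith.lessen(x: 28/11)
<- -397/11154
-> cubby.record(k: prisnist_ak, v: cilo)
<- nil

Answer: acc=2545/1014


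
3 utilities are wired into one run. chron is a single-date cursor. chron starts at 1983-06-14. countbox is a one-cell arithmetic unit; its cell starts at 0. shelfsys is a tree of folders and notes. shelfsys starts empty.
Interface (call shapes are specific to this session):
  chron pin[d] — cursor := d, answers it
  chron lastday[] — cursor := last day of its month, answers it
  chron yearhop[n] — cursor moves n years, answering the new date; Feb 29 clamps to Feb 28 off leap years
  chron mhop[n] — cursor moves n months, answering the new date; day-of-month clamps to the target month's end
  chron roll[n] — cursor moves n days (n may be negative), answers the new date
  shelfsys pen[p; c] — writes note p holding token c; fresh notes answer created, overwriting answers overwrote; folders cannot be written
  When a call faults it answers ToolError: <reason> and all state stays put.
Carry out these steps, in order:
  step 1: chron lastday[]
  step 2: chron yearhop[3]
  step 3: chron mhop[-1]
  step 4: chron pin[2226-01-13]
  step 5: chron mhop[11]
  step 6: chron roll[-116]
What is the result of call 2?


I use chron lastday, and see 1983-06-30.
Calling chron yearhop with n='3', and get 1986-06-30.
Calling chron mhop with n='-1', and observe 1986-05-30.
I try chron pin with d='2226-01-13': 2226-01-13.
I try chron mhop with n='11', yielding 2226-12-13.
Then chron roll with n='-116', and get 2226-08-19.

Answer: 1986-06-30


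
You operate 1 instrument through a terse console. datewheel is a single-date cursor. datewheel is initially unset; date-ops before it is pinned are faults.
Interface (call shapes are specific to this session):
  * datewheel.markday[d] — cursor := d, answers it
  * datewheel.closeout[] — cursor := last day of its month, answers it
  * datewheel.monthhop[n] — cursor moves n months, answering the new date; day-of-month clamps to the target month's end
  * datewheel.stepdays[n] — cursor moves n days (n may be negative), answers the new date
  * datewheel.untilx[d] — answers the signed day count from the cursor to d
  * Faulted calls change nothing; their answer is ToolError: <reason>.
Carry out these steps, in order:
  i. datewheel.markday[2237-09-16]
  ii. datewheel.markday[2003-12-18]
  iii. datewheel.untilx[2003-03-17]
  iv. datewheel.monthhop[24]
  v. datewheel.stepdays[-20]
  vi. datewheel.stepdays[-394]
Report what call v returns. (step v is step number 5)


Answer: 2005-11-28

Derivation:
Then markday on d='2237-09-16', and observe 2237-09-16.
Using markday on d='2003-12-18', which returns 2003-12-18.
Calling untilx on d='2003-03-17', giving -276.
Next I call monthhop on n='24', giving 2005-12-18.
I use stepdays on n='-20', and see 2005-11-28.
Next I call stepdays on n='-394': 2004-10-30.


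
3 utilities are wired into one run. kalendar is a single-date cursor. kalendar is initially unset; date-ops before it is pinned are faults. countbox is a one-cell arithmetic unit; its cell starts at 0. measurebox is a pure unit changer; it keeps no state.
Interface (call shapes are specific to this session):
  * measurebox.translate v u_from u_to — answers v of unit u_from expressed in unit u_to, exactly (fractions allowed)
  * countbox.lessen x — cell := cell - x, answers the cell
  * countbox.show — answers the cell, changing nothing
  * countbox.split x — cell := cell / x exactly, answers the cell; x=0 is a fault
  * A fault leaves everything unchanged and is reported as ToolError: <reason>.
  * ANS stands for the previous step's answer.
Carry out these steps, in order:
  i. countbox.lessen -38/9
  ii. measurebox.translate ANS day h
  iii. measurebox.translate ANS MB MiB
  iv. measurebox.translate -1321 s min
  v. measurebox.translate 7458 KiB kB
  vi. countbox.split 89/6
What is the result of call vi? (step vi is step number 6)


Answer: 76/267

Derivation:
$ countbox.lessen -38/9
  38/9
$ measurebox.translate ANS day h
  304/3
$ measurebox.translate ANS MB MiB
  296875/3072
$ measurebox.translate -1321 s min
  -1321/60
$ measurebox.translate 7458 KiB kB
  954624/125
$ countbox.split 89/6
  76/267


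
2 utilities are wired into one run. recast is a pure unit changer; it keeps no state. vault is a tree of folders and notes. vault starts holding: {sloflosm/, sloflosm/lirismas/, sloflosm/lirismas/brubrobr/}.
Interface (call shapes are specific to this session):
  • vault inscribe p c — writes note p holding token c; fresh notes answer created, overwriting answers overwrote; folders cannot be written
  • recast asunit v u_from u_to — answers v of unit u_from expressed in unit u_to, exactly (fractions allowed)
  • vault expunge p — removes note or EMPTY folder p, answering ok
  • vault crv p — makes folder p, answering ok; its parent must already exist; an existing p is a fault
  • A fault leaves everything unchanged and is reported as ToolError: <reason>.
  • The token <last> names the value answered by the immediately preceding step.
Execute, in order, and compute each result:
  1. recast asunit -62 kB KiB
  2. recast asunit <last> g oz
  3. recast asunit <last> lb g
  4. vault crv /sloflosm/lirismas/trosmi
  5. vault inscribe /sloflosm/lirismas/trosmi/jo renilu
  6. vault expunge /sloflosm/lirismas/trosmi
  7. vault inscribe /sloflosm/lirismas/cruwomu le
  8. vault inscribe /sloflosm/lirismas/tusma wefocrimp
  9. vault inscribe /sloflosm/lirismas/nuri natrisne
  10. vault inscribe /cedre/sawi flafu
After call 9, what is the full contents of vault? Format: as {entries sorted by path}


→ recast asunit(v='-62', u_from='kB', u_to='KiB')
← -3875/64
→ recast asunit(v='<last>', u_from='g', u_to='oz')
← -96875000/45359237
→ recast asunit(v='<last>', u_from='lb', u_to='g')
← -3875/4
→ vault crv(p='/sloflosm/lirismas/trosmi')
← ok
→ vault inscribe(p='/sloflosm/lirismas/trosmi/jo', c='renilu')
← created
→ vault expunge(p='/sloflosm/lirismas/trosmi')
← ToolError: not empty
→ vault inscribe(p='/sloflosm/lirismas/cruwomu', c='le')
← created
→ vault inscribe(p='/sloflosm/lirismas/tusma', c='wefocrimp')
← created
→ vault inscribe(p='/sloflosm/lirismas/nuri', c='natrisne')
← created
→ vault inscribe(p='/cedre/sawi', c='flafu')
← ToolError: no parent

Answer: {sloflosm/, sloflosm/lirismas/, sloflosm/lirismas/brubrobr/, sloflosm/lirismas/cruwomu=le, sloflosm/lirismas/nuri=natrisne, sloflosm/lirismas/trosmi/, sloflosm/lirismas/trosmi/jo=renilu, sloflosm/lirismas/tusma=wefocrimp}


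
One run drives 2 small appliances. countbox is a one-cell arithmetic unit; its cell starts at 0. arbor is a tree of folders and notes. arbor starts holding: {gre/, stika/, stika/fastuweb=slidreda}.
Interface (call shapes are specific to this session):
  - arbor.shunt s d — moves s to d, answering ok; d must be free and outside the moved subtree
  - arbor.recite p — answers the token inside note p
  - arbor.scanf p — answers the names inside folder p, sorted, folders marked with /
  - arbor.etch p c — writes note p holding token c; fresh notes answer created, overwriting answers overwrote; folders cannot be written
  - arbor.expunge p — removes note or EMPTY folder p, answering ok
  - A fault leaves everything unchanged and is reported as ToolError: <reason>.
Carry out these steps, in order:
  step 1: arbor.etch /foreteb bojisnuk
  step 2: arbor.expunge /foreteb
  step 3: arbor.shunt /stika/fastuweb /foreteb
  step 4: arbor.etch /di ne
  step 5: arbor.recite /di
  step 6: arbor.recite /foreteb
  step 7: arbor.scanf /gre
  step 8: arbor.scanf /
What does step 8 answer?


Answer: [di, foreteb, gre/, stika/]

Derivation:
! etch(/foreteb, bojisnuk) : created
! expunge(/foreteb) : ok
! shunt(/stika/fastuweb, /foreteb) : ok
! etch(/di, ne) : created
! recite(/di) : ne
! recite(/foreteb) : slidreda
! scanf(/gre) : []
! scanf(/) : [di, foreteb, gre/, stika/]


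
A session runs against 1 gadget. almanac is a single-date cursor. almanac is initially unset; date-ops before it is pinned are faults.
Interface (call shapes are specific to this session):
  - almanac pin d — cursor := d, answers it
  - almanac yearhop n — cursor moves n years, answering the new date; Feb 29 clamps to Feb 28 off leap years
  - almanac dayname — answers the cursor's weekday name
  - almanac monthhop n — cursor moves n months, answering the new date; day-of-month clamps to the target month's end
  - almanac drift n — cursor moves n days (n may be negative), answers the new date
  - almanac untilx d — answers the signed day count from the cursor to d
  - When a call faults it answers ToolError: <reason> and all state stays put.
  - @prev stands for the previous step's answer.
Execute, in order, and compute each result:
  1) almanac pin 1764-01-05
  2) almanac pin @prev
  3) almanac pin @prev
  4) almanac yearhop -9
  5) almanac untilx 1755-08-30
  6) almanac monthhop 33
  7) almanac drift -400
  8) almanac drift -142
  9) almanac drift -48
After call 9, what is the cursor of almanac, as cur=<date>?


I call almanac pin on d: 1764-01-05, and see 1764-01-05.
I invoke almanac pin on d: @prev: 1764-01-05.
Invoking almanac pin on d: @prev, → 1764-01-05.
Next I call almanac yearhop on n: -9, and get 1755-01-05.
Next I call almanac untilx on d: 1755-08-30, → 237.
Then almanac monthhop on n: 33, — result: 1757-10-05.
I run almanac drift on n: -400, and observe 1756-08-31.
Next I call almanac drift on n: -142, → 1756-04-11.
I call almanac drift on n: -48: 1756-02-23.

Answer: cur=1756-02-23


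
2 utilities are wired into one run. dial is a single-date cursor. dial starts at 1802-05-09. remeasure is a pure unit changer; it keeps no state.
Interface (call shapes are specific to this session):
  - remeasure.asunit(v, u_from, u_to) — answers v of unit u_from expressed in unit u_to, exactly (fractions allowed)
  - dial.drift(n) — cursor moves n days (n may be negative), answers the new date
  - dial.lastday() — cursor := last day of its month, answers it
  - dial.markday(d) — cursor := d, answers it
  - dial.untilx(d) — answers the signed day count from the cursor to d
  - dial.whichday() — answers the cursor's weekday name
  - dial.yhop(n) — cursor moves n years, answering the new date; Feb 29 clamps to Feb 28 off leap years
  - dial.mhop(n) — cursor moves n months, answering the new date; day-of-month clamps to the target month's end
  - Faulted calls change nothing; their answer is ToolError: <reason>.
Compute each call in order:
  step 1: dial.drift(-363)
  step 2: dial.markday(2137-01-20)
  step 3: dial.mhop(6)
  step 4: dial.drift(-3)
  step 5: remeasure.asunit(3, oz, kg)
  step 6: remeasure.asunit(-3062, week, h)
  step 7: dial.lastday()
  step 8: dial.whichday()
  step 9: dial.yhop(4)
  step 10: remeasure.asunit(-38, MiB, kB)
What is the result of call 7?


·→ dial.drift(-363)
·← 1801-05-11
·→ dial.markday(2137-01-20)
·← 2137-01-20
·→ dial.mhop(6)
·← 2137-07-20
·→ dial.drift(-3)
·← 2137-07-17
·→ remeasure.asunit(3, oz, kg)
·← 136077711/1600000000
·→ remeasure.asunit(-3062, week, h)
·← -514416
·→ dial.lastday()
·← 2137-07-31
·→ dial.whichday()
·← Wednesday
·→ dial.yhop(4)
·← 2141-07-31
·→ remeasure.asunit(-38, MiB, kB)
·← -4980736/125

Answer: 2137-07-31


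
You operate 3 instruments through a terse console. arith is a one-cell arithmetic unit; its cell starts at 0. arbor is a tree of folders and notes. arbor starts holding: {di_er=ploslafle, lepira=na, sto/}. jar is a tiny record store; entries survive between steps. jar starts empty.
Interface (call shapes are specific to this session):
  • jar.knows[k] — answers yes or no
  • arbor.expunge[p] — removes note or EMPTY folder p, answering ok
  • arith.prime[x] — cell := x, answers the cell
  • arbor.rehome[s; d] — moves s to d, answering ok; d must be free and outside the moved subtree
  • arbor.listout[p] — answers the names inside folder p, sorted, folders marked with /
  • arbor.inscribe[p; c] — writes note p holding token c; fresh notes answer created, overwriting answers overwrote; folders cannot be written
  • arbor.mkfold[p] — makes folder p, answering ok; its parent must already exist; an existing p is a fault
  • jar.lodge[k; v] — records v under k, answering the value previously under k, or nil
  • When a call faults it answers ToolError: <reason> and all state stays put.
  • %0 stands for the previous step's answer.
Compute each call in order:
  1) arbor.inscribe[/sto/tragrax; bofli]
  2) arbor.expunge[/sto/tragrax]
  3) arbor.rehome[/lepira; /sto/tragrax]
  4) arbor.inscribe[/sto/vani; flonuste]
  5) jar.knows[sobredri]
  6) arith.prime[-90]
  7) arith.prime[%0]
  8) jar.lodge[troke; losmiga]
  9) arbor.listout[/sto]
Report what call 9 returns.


I invoke inscribe(p→/sto/tragrax, c→bofli): created.
I invoke expunge(p→/sto/tragrax), which returns ok.
I run rehome(s→/lepira, d→/sto/tragrax), and observe ok.
I invoke inscribe(p→/sto/vani, c→flonuste), → created.
Using knows(k→sobredri), and see no.
Invoking prime(x→-90), and see -90.
Now I run prime(x→%0), and see -90.
Now I run lodge(k→troke, v→losmiga), giving nil.
I invoke listout(p→/sto), and see [tragrax, vani].

Answer: [tragrax, vani]


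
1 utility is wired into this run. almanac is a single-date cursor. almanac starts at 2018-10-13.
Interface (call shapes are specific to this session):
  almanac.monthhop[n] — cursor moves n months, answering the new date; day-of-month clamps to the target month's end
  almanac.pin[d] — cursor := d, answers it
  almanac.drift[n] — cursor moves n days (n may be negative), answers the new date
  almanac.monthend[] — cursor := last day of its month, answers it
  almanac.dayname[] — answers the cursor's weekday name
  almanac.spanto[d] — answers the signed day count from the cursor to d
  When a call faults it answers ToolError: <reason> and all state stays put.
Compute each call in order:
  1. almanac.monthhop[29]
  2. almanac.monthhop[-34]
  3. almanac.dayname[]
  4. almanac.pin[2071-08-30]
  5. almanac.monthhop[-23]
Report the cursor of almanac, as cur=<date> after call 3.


Answer: cur=2018-05-13

Derivation:
>>> almanac.monthhop n=29
= 2021-03-13
>>> almanac.monthhop n=-34
= 2018-05-13
>>> almanac.dayname
= Sunday
>>> almanac.pin d=2071-08-30
= 2071-08-30
>>> almanac.monthhop n=-23
= 2069-09-30


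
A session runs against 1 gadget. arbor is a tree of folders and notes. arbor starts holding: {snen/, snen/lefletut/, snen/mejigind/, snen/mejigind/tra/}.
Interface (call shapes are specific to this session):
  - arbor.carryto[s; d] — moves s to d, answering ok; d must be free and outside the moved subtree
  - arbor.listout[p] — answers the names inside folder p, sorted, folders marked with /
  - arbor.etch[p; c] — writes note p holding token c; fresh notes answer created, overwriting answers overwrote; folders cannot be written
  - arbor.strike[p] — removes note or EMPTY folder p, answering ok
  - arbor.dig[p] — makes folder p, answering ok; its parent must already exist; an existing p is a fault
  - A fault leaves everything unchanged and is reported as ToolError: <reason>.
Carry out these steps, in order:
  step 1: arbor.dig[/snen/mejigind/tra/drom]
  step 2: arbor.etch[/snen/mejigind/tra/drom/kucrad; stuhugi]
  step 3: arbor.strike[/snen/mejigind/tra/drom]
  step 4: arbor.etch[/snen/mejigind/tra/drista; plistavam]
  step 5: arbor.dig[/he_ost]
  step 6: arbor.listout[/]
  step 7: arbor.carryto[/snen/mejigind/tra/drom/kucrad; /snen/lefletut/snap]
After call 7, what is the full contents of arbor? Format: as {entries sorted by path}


Answer: {he_ost/, snen/, snen/lefletut/, snen/lefletut/snap=stuhugi, snen/mejigind/, snen/mejigind/tra/, snen/mejigind/tra/drista=plistavam, snen/mejigind/tra/drom/}

Derivation:
% arbor.dig p=/snen/mejigind/tra/drom
= ok
% arbor.etch p=/snen/mejigind/tra/drom/kucrad c=stuhugi
= created
% arbor.strike p=/snen/mejigind/tra/drom
= ToolError: not empty
% arbor.etch p=/snen/mejigind/tra/drista c=plistavam
= created
% arbor.dig p=/he_ost
= ok
% arbor.listout p=/
= [he_ost/, snen/]
% arbor.carryto s=/snen/mejigind/tra/drom/kucrad d=/snen/lefletut/snap
= ok


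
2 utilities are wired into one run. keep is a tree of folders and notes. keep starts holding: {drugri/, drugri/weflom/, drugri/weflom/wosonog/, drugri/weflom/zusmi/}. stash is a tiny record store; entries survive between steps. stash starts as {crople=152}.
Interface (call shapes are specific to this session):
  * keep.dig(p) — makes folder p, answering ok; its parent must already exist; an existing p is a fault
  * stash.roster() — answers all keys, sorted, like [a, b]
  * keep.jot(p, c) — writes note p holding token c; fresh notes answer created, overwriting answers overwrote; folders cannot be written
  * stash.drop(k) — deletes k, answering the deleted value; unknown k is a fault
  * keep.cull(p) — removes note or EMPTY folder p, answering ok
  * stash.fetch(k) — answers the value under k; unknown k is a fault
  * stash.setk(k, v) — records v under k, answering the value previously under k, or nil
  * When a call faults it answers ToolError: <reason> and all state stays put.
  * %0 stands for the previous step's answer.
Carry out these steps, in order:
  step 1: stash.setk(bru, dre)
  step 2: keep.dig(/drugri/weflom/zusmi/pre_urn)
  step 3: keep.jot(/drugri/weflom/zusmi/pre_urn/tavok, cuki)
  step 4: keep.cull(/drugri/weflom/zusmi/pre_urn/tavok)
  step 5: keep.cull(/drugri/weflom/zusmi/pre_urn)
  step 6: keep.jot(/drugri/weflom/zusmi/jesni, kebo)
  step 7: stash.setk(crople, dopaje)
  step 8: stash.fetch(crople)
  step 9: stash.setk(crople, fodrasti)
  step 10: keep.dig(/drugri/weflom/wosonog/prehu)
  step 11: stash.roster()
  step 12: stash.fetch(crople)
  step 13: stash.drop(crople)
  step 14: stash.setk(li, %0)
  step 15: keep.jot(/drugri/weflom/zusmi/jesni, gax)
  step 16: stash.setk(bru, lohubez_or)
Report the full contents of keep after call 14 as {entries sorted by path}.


Answer: {drugri/, drugri/weflom/, drugri/weflom/wosonog/, drugri/weflom/wosonog/prehu/, drugri/weflom/zusmi/, drugri/weflom/zusmi/jesni=kebo}

Derivation:
% setk(k='bru', v='dre') ~> nil
% dig(p='/drugri/weflom/zusmi/pre_urn') ~> ok
% jot(p='/drugri/weflom/zusmi/pre_urn/tavok', c='cuki') ~> created
% cull(p='/drugri/weflom/zusmi/pre_urn/tavok') ~> ok
% cull(p='/drugri/weflom/zusmi/pre_urn') ~> ok
% jot(p='/drugri/weflom/zusmi/jesni', c='kebo') ~> created
% setk(k='crople', v='dopaje') ~> 152
% fetch(k='crople') ~> dopaje
% setk(k='crople', v='fodrasti') ~> dopaje
% dig(p='/drugri/weflom/wosonog/prehu') ~> ok
% roster() ~> [bru, crople]
% fetch(k='crople') ~> fodrasti
% drop(k='crople') ~> fodrasti
% setk(k='li', v='%0') ~> nil
% jot(p='/drugri/weflom/zusmi/jesni', c='gax') ~> overwrote
% setk(k='bru', v='lohubez_or') ~> dre


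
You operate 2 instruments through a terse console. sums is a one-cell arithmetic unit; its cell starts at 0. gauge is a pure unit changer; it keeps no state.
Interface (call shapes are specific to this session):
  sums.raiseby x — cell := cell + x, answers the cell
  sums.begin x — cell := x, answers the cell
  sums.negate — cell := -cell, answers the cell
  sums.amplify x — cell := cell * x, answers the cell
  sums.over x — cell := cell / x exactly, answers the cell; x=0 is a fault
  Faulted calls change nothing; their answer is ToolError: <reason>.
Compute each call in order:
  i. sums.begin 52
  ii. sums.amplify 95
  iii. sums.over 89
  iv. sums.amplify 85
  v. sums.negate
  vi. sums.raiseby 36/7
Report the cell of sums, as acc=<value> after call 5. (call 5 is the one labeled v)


I invoke sums.begin with x=52, → 52.
I use sums.amplify with x=95, yielding 4940.
Now I run sums.over with x=89, — result: 4940/89.
I call sums.amplify with x=85, which returns 419900/89.
Now I run sums.negate, and get -419900/89.
I try sums.raiseby with x=36/7, — result: -2936096/623.

Answer: acc=-419900/89


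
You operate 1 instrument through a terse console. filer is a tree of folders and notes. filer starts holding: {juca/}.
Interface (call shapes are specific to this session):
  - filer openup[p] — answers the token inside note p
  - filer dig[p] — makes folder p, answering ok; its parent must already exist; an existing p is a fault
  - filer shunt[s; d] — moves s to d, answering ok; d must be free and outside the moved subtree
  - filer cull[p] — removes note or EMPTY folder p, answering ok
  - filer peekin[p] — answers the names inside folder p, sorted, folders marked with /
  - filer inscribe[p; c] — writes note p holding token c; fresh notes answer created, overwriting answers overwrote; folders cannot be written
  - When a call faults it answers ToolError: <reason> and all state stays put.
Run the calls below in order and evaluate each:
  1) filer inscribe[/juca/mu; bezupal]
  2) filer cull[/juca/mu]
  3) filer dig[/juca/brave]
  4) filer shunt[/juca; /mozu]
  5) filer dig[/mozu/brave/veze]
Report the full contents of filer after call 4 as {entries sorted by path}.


# 1. filer inscribe(p=/juca/mu, c=bezupal) => created
# 2. filer cull(p=/juca/mu) => ok
# 3. filer dig(p=/juca/brave) => ok
# 4. filer shunt(s=/juca, d=/mozu) => ok
# 5. filer dig(p=/mozu/brave/veze) => ok

Answer: {mozu/, mozu/brave/}


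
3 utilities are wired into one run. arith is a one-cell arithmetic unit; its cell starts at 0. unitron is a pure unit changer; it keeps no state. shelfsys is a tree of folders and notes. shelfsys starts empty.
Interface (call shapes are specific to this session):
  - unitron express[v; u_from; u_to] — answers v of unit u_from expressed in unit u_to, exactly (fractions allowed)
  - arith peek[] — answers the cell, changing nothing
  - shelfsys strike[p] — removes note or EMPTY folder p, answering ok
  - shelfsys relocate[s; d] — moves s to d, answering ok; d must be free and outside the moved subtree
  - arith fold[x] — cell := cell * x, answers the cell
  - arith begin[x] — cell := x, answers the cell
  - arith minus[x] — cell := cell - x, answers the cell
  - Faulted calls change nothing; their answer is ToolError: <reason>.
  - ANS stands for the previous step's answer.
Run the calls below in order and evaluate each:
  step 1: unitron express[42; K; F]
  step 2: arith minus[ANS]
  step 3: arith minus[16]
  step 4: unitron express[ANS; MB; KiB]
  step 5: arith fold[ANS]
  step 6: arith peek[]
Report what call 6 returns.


I use unitron express(v→42, u_from→K, u_to→F), yielding -38407/100.
I try arith minus(x→ANS): 38407/100.
Using arith minus(x→16), → 36807/100.
I run unitron express(v→ANS, u_from→MB, u_to→KiB), and see 23004375/64.
Invoking arith fold(x→ANS), which returns 33868881225/256.
I invoke arith peek(): 33868881225/256.

Answer: 33868881225/256


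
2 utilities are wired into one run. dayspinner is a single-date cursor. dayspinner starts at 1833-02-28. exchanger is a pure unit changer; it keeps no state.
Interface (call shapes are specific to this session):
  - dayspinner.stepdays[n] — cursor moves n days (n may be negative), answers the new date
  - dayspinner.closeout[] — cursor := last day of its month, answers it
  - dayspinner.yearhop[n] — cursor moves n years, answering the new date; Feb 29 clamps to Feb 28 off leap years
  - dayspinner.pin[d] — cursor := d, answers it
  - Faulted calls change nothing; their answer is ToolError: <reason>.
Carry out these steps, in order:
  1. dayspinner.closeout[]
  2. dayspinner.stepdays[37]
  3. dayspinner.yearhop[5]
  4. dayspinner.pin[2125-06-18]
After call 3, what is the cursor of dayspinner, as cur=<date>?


Answer: cur=1838-04-06

Derivation:
·→ dayspinner.closeout()
·← 1833-02-28
·→ dayspinner.stepdays(37)
·← 1833-04-06
·→ dayspinner.yearhop(5)
·← 1838-04-06
·→ dayspinner.pin(2125-06-18)
·← 2125-06-18


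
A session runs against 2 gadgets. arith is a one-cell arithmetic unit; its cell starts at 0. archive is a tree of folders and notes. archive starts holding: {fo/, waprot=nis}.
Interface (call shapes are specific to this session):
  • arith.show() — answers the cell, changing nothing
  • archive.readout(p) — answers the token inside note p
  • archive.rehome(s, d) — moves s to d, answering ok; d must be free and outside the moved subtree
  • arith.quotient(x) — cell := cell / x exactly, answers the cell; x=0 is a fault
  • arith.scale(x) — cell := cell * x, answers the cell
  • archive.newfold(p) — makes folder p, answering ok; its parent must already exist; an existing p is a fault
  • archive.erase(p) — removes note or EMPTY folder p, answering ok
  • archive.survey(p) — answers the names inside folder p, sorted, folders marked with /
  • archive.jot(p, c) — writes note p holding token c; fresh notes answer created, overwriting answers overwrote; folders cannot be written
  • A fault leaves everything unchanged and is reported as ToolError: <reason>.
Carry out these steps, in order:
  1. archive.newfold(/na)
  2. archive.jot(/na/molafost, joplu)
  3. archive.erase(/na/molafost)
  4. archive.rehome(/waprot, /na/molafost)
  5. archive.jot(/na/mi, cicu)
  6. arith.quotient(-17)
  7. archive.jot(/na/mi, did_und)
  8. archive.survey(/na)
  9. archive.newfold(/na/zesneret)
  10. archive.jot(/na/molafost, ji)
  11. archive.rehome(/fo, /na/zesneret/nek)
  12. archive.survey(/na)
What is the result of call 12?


-> archive.newfold(p→/na)
<- ok
-> archive.jot(p→/na/molafost, c→joplu)
<- created
-> archive.erase(p→/na/molafost)
<- ok
-> archive.rehome(s→/waprot, d→/na/molafost)
<- ok
-> archive.jot(p→/na/mi, c→cicu)
<- created
-> arith.quotient(x→-17)
<- 0
-> archive.jot(p→/na/mi, c→did_und)
<- overwrote
-> archive.survey(p→/na)
<- [mi, molafost]
-> archive.newfold(p→/na/zesneret)
<- ok
-> archive.jot(p→/na/molafost, c→ji)
<- overwrote
-> archive.rehome(s→/fo, d→/na/zesneret/nek)
<- ok
-> archive.survey(p→/na)
<- [mi, molafost, zesneret/]

Answer: [mi, molafost, zesneret/]


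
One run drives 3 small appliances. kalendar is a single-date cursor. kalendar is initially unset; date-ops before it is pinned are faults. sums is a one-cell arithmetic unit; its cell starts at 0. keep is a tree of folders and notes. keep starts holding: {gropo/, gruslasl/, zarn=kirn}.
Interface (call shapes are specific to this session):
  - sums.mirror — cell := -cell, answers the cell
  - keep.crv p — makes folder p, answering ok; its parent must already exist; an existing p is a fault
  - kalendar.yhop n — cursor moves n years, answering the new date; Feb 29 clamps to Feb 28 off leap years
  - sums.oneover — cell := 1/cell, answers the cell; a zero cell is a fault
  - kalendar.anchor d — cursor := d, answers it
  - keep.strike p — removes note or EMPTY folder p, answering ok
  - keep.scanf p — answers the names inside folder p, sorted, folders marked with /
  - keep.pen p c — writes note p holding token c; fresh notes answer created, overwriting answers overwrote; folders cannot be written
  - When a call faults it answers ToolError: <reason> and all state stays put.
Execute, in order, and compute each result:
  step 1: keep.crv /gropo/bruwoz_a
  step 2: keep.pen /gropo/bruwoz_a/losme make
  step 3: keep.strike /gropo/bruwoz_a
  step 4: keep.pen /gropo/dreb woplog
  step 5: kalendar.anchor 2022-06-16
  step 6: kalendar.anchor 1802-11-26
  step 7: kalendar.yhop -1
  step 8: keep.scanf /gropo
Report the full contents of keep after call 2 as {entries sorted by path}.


Answer: {gropo/, gropo/bruwoz_a/, gropo/bruwoz_a/losme=make, gruslasl/, zarn=kirn}

Derivation:
# crv(p: /gropo/bruwoz_a) ~> ok
# pen(p: /gropo/bruwoz_a/losme, c: make) ~> created
# strike(p: /gropo/bruwoz_a) ~> ToolError: not empty
# pen(p: /gropo/dreb, c: woplog) ~> created
# anchor(d: 2022-06-16) ~> 2022-06-16
# anchor(d: 1802-11-26) ~> 1802-11-26
# yhop(n: -1) ~> 1801-11-26
# scanf(p: /gropo) ~> [bruwoz_a/, dreb]


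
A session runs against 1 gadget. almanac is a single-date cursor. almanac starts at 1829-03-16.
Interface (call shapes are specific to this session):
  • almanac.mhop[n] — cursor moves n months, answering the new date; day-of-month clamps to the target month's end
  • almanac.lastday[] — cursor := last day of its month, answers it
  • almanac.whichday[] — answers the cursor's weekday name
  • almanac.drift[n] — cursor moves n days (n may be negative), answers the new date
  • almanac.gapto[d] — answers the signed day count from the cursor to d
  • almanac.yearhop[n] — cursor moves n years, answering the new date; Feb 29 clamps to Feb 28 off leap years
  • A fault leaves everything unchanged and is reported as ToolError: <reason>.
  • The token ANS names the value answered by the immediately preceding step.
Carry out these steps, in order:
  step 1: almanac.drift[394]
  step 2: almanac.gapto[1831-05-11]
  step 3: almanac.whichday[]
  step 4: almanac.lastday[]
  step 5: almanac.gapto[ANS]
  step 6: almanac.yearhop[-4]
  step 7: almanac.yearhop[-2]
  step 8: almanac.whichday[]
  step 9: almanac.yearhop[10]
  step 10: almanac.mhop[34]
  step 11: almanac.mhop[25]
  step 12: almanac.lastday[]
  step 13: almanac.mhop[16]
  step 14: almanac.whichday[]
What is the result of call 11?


Answer: 1839-03-28

Derivation:
;; 1. almanac.drift(n=394) => 1830-04-14
;; 2. almanac.gapto(d=1831-05-11) => 392
;; 3. almanac.whichday() => Wednesday
;; 4. almanac.lastday() => 1830-04-30
;; 5. almanac.gapto(d=ANS) => 0
;; 6. almanac.yearhop(n=-4) => 1826-04-30
;; 7. almanac.yearhop(n=-2) => 1824-04-30
;; 8. almanac.whichday() => Friday
;; 9. almanac.yearhop(n=10) => 1834-04-30
;; 10. almanac.mhop(n=34) => 1837-02-28
;; 11. almanac.mhop(n=25) => 1839-03-28
;; 12. almanac.lastday() => 1839-03-31
;; 13. almanac.mhop(n=16) => 1840-07-31
;; 14. almanac.whichday() => Friday


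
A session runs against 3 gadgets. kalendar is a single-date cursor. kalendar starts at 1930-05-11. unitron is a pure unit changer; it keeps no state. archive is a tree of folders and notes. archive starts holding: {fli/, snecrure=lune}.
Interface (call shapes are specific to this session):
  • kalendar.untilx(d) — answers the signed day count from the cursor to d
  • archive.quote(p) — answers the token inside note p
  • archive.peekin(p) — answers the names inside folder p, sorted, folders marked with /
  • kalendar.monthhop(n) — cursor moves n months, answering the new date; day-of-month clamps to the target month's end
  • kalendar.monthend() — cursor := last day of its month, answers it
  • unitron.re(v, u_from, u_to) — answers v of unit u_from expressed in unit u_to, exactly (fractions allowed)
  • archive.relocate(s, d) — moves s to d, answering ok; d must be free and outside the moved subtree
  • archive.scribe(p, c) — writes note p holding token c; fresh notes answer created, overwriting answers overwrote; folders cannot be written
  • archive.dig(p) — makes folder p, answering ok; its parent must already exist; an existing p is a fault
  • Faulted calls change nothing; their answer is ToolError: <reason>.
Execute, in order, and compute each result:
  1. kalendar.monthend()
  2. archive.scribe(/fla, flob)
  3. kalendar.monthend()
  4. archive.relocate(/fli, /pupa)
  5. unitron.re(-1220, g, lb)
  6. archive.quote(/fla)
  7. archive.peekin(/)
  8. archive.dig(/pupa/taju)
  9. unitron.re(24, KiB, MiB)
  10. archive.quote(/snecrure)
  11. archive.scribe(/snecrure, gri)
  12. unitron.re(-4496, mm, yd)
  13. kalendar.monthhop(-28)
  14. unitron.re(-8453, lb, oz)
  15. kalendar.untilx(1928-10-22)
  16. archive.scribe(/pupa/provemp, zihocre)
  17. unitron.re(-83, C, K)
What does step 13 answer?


Answer: 1928-01-31

Derivation:
·→ kalendar.monthend()
·← 1930-05-31
·→ archive.scribe(p→/fla, c→flob)
·← created
·→ kalendar.monthend()
·← 1930-05-31
·→ archive.relocate(s→/fli, d→/pupa)
·← ok
·→ unitron.re(v→-1220, u_from→g, u_to→lb)
·← -122000000/45359237
·→ archive.quote(p→/fla)
·← flob
·→ archive.peekin(p→/)
·← [fla, pupa/, snecrure]
·→ archive.dig(p→/pupa/taju)
·← ok
·→ unitron.re(v→24, u_from→KiB, u_to→MiB)
·← 3/128
·→ archive.quote(p→/snecrure)
·← lune
·→ archive.scribe(p→/snecrure, c→gri)
·← overwrote
·→ unitron.re(v→-4496, u_from→mm, u_to→yd)
·← -5620/1143
·→ kalendar.monthhop(n→-28)
·← 1928-01-31
·→ unitron.re(v→-8453, u_from→lb, u_to→oz)
·← -135248
·→ kalendar.untilx(d→1928-10-22)
·← 265
·→ archive.scribe(p→/pupa/provemp, c→zihocre)
·← created
·→ unitron.re(v→-83, u_from→C, u_to→K)
·← 3803/20


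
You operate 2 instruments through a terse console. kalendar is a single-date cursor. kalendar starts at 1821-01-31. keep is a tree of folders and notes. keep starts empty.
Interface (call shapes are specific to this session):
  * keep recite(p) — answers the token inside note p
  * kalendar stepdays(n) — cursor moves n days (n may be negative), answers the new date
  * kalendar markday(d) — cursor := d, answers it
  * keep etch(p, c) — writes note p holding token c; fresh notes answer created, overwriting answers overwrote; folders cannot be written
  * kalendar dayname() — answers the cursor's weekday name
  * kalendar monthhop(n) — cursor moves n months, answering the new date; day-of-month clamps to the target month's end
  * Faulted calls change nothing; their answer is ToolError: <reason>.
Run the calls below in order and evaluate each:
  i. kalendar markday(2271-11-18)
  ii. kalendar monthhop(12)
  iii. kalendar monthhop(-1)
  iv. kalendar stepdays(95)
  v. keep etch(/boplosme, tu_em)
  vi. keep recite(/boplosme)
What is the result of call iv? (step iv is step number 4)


I call kalendar markday passing d='2271-11-18', and get 2271-11-18.
I run kalendar monthhop passing n='12', — result: 2272-11-18.
Then kalendar monthhop passing n='-1', which returns 2272-10-18.
I try kalendar stepdays passing n='95', and see 2273-01-21.
Calling keep etch passing p='/boplosme', c='tu_em', yielding created.
I run keep recite passing p='/boplosme', — result: tu_em.

Answer: 2273-01-21


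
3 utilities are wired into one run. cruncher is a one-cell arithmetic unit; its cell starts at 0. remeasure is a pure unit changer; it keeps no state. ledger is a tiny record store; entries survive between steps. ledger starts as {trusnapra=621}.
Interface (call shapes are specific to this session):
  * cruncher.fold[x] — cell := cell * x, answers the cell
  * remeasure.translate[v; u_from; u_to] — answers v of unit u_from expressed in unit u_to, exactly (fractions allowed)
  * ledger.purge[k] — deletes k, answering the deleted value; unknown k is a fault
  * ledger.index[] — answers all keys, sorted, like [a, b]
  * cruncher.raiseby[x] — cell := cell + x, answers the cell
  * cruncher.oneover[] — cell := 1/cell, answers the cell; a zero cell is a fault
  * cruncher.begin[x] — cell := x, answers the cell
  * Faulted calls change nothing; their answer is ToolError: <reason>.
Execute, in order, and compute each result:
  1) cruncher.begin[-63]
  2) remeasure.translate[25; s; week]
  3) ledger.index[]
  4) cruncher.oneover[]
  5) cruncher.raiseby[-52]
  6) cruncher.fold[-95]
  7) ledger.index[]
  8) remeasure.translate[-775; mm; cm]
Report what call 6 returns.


Using begin using -63, — result: -63.
I invoke translate using 25, s, week, giving 1/24192.
Invoking index(), yielding [trusnapra].
I use oneover: -1/63.
Invoking raiseby using -52, which returns -3277/63.
Now I run fold using -95, and observe 311315/63.
I try index, giving [trusnapra].
I call translate using -775, mm, cm, which returns -155/2.

Answer: 311315/63


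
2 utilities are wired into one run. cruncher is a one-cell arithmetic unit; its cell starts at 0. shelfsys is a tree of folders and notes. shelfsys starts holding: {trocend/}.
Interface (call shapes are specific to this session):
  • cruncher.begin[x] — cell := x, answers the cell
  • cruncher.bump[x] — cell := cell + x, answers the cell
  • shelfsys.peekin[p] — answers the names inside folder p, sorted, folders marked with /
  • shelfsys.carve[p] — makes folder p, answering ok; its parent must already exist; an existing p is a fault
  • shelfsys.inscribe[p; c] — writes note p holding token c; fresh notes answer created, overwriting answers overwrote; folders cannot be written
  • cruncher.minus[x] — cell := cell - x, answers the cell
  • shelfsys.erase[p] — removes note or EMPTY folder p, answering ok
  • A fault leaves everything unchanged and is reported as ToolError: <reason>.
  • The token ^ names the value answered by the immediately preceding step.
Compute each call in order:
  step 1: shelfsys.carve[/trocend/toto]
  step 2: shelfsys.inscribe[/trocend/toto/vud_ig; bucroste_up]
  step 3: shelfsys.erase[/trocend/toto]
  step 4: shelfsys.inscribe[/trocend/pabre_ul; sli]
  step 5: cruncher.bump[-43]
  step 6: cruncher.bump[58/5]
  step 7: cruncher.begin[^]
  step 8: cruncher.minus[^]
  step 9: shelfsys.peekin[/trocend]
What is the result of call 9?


Answer: [pabre_ul, toto/]

Derivation:
CALL carve[p='/trocend/toto']
RET  ok
CALL inscribe[p='/trocend/toto/vud_ig'; c='bucroste_up']
RET  created
CALL erase[p='/trocend/toto']
RET  ToolError: not empty
CALL inscribe[p='/trocend/pabre_ul'; c='sli']
RET  created
CALL bump[x='-43']
RET  -43
CALL bump[x='58/5']
RET  -157/5
CALL begin[x='^']
RET  -157/5
CALL minus[x='^']
RET  0
CALL peekin[p='/trocend']
RET  [pabre_ul, toto/]


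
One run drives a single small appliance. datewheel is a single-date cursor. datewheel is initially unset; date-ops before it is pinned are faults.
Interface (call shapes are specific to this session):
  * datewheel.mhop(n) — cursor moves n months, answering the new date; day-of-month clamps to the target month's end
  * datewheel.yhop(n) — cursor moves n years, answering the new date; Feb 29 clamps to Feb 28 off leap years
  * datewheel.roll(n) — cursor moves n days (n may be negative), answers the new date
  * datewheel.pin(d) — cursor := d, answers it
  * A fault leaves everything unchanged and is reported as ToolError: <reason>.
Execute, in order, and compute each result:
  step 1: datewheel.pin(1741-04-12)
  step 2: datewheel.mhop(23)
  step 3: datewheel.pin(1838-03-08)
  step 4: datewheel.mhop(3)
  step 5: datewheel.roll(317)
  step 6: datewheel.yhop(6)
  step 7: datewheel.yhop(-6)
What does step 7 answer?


>>> pin d=1741-04-12
[out] 1741-04-12
>>> mhop n=23
[out] 1743-03-12
>>> pin d=1838-03-08
[out] 1838-03-08
>>> mhop n=3
[out] 1838-06-08
>>> roll n=317
[out] 1839-04-21
>>> yhop n=6
[out] 1845-04-21
>>> yhop n=-6
[out] 1839-04-21

Answer: 1839-04-21
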